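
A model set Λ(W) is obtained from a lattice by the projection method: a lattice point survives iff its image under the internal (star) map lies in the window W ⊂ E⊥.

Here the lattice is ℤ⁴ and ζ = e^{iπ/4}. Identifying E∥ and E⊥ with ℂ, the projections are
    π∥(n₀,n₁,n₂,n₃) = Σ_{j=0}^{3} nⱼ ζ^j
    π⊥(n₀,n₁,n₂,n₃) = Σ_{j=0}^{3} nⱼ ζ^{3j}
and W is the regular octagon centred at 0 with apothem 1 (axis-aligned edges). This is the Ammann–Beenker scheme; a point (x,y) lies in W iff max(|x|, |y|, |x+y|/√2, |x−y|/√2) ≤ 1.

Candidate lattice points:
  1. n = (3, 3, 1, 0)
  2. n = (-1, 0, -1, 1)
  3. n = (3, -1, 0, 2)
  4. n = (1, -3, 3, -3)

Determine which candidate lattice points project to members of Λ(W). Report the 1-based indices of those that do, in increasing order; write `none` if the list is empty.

With ζ = e^{iπ/4} the internal vectors are ζ^0,ζ^3,ζ^6,ζ^9.
candidate 1: n = (3, 3, 1, 0) → π⊥ ≈ (+0.878680, +1.121320); max(|x|,|y|,|x±y|/√2) = 1.414214 > 1 ⇒ ∉ W
candidate 2: n = (-1, 0, -1, 1) → π⊥ ≈ (-0.292893, +1.707107); max(|x|,|y|,|x±y|/√2) = 1.707107 > 1 ⇒ ∉ W
candidate 3: n = (3, -1, 0, 2) → π⊥ ≈ (+5.121320, +0.707107); max(|x|,|y|,|x±y|/√2) = 5.121320 > 1 ⇒ ∉ W
candidate 4: n = (1, -3, 3, -3) → π⊥ ≈ (+1.000000, -7.242641); max(|x|,|y|,|x±y|/√2) = 7.242641 > 1 ⇒ ∉ W

none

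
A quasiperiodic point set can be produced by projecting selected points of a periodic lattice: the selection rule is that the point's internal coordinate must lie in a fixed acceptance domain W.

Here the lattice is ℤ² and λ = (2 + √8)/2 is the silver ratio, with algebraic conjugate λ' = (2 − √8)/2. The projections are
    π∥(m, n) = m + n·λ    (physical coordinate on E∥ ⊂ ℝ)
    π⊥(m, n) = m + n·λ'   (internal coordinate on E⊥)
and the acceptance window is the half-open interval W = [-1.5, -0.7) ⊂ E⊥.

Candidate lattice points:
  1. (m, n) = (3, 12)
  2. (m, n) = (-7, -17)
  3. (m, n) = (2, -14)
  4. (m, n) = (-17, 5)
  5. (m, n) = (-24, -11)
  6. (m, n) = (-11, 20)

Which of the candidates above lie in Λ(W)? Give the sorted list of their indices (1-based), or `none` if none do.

λ' = (2−√8)/2 ≈ -0.4142.
[1] lift (3,12): star map gives -1.9706; window check -1.5 ≤ -1.9706 < -0.7 is false → out
[2] lift (-7,-17): star map gives 0.0416; window check -1.5 ≤ 0.0416 < -0.7 is false → out
[3] lift (2,-14): star map gives 7.7990; window check -1.5 ≤ 7.7990 < -0.7 is false → out
[4] lift (-17,5): star map gives -19.0711; window check -1.5 ≤ -19.0711 < -0.7 is false → out
[5] lift (-24,-11): star map gives -19.4437; window check -1.5 ≤ -19.4437 < -0.7 is false → out
[6] lift (-11,20): star map gives -19.2843; window check -1.5 ≤ -19.2843 < -0.7 is false → out

none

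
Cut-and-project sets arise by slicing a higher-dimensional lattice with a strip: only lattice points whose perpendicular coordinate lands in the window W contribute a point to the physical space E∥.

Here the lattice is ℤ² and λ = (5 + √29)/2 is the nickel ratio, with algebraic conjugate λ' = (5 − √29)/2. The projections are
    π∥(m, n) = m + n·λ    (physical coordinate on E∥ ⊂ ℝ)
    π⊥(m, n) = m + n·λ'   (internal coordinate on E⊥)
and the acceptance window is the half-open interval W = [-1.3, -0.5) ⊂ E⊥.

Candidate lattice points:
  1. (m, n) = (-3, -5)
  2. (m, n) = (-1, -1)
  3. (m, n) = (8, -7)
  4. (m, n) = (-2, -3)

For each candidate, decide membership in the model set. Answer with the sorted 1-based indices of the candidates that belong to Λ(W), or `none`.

2

Numerically λ ≈ 5.192582 and λ' = −1/λ ≈ -0.192582.
#1 (-3,-5): internal coord -3 + (-5)·λ' = -2.037088; -2.037088 ∉ [-1.3, -0.5) → out
#2 (-1,-1): internal coord -1 + (-1)·λ' = -0.807418; -0.807418 ∈ [-1.3, -0.5) → IN Λ
#3 (8,-7): internal coord 8 + (-7)·λ' = +9.348077; +9.348077 ∉ [-1.3, -0.5) → out
#4 (-2,-3): internal coord -2 + (-3)·λ' = -1.422253; -1.422253 ∉ [-1.3, -0.5) → out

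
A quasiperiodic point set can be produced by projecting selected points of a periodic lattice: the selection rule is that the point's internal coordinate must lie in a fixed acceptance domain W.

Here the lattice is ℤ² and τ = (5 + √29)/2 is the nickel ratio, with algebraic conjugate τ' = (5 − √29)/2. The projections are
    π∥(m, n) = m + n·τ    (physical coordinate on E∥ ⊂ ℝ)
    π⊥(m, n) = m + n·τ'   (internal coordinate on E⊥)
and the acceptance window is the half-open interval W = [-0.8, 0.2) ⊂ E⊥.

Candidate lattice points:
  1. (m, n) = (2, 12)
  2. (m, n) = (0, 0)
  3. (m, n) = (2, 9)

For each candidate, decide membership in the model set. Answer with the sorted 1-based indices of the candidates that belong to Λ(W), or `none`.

τ' = (5−√29)/2 ≈ -0.1926.
candidate 1: (m,n)=(2,12) → π∥ = 2+12·τ ≈ 64.3110, π⊥ = 2+12·τ' ≈ -0.3110 ∈ [-0.8, 0.2) ⇒ IN Λ
candidate 2: (m,n)=(0,0) → π∥ = 0+0·τ ≈ 0.0000, π⊥ = 0+0·τ' ≈ 0.0000 ∈ [-0.8, 0.2) ⇒ IN Λ
candidate 3: (m,n)=(2,9) → π∥ = 2+9·τ ≈ 48.7332, π⊥ = 2+9·τ' ≈ 0.2668 ∉ [-0.8, 0.2) ⇒ out

1, 2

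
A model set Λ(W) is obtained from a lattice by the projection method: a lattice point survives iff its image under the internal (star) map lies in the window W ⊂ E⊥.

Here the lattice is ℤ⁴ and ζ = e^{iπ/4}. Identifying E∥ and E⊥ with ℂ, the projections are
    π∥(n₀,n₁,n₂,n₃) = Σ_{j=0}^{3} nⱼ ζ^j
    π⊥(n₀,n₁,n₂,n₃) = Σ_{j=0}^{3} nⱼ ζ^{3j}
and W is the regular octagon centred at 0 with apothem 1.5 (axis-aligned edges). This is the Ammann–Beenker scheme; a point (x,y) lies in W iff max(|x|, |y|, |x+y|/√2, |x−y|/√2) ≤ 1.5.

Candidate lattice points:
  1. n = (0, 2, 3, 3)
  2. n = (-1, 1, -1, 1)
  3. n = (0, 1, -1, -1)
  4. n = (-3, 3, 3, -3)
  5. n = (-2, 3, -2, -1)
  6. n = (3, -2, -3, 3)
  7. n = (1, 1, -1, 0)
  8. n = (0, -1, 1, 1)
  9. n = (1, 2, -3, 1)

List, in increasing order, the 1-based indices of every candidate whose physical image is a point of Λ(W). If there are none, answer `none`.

1

Internal map: ζ^{3j} for j=0..3 gives (1,0), (−√2/2,√2/2), (0,−1), (√2/2,√2/2).
#1 (0, 2, 3, 3): internal (0.707107, 0.535534); octagon support 0.878680 vs apothem 1.5 → ∈ W
#2 (-1, 1, -1, 1): internal (-1.000000, 2.414214); octagon support 2.414214 vs apothem 1.5 → ∉ W
#3 (0, 1, -1, -1): internal (-1.414214, 1.000000); octagon support 1.707107 vs apothem 1.5 → ∉ W
#4 (-3, 3, 3, -3): internal (-7.242641, -3.000000); octagon support 7.242641 vs apothem 1.5 → ∉ W
#5 (-2, 3, -2, -1): internal (-4.828427, 3.414214); octagon support 5.828427 vs apothem 1.5 → ∉ W
#6 (3, -2, -3, 3): internal (6.535534, 3.707107); octagon support 7.242641 vs apothem 1.5 → ∉ W
#7 (1, 1, -1, 0): internal (0.292893, 1.707107); octagon support 1.707107 vs apothem 1.5 → ∉ W
#8 (0, -1, 1, 1): internal (1.414214, -1.000000); octagon support 1.707107 vs apothem 1.5 → ∉ W
#9 (1, 2, -3, 1): internal (0.292893, 5.121320); octagon support 5.121320 vs apothem 1.5 → ∉ W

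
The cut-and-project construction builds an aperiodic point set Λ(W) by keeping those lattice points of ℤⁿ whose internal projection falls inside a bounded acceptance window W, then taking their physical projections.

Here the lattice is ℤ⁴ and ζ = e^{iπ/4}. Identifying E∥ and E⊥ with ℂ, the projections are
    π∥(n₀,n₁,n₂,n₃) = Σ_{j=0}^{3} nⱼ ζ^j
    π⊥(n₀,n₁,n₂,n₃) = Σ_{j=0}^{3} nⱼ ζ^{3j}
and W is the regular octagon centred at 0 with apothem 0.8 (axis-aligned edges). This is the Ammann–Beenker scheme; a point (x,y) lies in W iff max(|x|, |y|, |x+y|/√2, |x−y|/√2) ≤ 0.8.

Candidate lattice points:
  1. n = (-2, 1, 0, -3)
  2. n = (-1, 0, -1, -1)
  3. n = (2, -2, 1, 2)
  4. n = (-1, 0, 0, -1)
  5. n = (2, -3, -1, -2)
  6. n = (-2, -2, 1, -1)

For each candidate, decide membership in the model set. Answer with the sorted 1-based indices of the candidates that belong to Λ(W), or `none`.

With ζ = e^{iπ/4} the internal vectors are ζ^0,ζ^3,ζ^6,ζ^9.
#1 (-2, 1, 0, -3): internal (-4.828427, -1.414214); octagon support 4.828427 vs apothem 0.8 → ∉ W
#2 (-1, 0, -1, -1): internal (-1.707107, 0.292893); octagon support 1.707107 vs apothem 0.8 → ∉ W
#3 (2, -2, 1, 2): internal (4.828427, -1.000000); octagon support 4.828427 vs apothem 0.8 → ∉ W
#4 (-1, 0, 0, -1): internal (-1.707107, -0.707107); octagon support 1.707107 vs apothem 0.8 → ∉ W
#5 (2, -3, -1, -2): internal (2.707107, -2.535534); octagon support 3.707107 vs apothem 0.8 → ∉ W
#6 (-2, -2, 1, -1): internal (-1.292893, -3.121320); octagon support 3.121320 vs apothem 0.8 → ∉ W

none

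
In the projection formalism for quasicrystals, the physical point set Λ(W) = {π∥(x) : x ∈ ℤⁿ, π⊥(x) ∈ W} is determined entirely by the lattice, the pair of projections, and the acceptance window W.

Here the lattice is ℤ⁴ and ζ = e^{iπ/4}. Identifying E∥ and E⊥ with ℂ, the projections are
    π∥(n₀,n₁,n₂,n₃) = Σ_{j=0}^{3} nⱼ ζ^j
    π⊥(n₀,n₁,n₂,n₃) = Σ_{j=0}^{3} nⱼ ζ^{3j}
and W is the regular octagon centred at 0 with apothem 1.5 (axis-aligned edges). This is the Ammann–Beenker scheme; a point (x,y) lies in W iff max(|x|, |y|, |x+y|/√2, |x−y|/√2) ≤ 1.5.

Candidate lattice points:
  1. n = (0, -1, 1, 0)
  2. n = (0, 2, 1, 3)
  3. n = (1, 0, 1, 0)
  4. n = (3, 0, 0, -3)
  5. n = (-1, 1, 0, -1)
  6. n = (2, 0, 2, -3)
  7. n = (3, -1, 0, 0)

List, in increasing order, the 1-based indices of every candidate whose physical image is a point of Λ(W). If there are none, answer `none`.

3

π⊥(n) = n₀ + n₁ζ³ + n₂ζ⁶ + n₃ζ⁹ where ζ = e^{iπ/4}.
#1 (0, -1, 1, 0): internal (0.707107, -1.707107); octagon support 1.707107 vs apothem 1.5 → ∉ W
#2 (0, 2, 1, 3): internal (0.707107, 2.535534); octagon support 2.535534 vs apothem 1.5 → ∉ W
#3 (1, 0, 1, 0): internal (1.000000, -1.000000); octagon support 1.414214 vs apothem 1.5 → ∈ W
#4 (3, 0, 0, -3): internal (0.878680, -2.121320); octagon support 2.121320 vs apothem 1.5 → ∉ W
#5 (-1, 1, 0, -1): internal (-2.414214, 0.000000); octagon support 2.414214 vs apothem 1.5 → ∉ W
#6 (2, 0, 2, -3): internal (-0.121320, -4.121320); octagon support 4.121320 vs apothem 1.5 → ∉ W
#7 (3, -1, 0, 0): internal (3.707107, -0.707107); octagon support 3.707107 vs apothem 1.5 → ∉ W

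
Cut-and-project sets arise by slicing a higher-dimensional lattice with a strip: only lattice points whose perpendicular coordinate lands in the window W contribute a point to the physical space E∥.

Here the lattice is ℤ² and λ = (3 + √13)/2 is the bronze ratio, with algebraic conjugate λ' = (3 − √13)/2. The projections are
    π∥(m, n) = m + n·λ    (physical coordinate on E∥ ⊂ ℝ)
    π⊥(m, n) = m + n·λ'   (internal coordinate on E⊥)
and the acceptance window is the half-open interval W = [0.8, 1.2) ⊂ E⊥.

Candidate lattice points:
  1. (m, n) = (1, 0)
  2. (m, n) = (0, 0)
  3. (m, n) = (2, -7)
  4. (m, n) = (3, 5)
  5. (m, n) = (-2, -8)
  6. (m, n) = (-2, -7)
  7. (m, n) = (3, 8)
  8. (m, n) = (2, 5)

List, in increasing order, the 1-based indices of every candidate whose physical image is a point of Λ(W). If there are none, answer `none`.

1

λ' = (3−√13)/2 ≈ -0.30278.
candidate 1: (m,n)=(1,0) → π∥ = 1+0·λ ≈ 1.00000, π⊥ = 1+0·λ' ≈ 1.00000 ∈ [0.8, 1.2) ⇒ IN Λ
candidate 2: (m,n)=(0,0) → π∥ = 0+0·λ ≈ 0.00000, π⊥ = 0+0·λ' ≈ 0.00000 ∉ [0.8, 1.2) ⇒ out
candidate 3: (m,n)=(2,-7) → π∥ = 2-7·λ ≈ -21.11943, π⊥ = 2-7·λ' ≈ 4.11943 ∉ [0.8, 1.2) ⇒ out
candidate 4: (m,n)=(3,5) → π∥ = 3+5·λ ≈ 19.51388, π⊥ = 3+5·λ' ≈ 1.48612 ∉ [0.8, 1.2) ⇒ out
candidate 5: (m,n)=(-2,-8) → π∥ = -2-8·λ ≈ -28.42221, π⊥ = -2-8·λ' ≈ 0.42221 ∉ [0.8, 1.2) ⇒ out
candidate 6: (m,n)=(-2,-7) → π∥ = -2-7·λ ≈ -25.11943, π⊥ = -2-7·λ' ≈ 0.11943 ∉ [0.8, 1.2) ⇒ out
candidate 7: (m,n)=(3,8) → π∥ = 3+8·λ ≈ 29.42221, π⊥ = 3+8·λ' ≈ 0.57779 ∉ [0.8, 1.2) ⇒ out
candidate 8: (m,n)=(2,5) → π∥ = 2+5·λ ≈ 18.51388, π⊥ = 2+5·λ' ≈ 0.48612 ∉ [0.8, 1.2) ⇒ out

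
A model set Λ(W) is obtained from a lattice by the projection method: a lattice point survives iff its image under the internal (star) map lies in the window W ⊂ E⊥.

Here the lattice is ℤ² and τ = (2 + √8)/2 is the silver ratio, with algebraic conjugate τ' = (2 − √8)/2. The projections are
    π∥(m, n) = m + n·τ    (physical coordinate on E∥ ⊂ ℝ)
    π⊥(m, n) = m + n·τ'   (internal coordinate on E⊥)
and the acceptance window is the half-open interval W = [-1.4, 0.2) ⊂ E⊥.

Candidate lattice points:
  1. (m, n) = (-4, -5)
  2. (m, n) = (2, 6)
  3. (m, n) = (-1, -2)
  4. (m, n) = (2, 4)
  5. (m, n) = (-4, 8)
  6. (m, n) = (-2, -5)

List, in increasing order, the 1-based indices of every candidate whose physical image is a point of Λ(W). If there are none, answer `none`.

2, 3, 6

τ' = (2−√8)/2 ≈ -0.414214.
[1] lift (-4,-5): star map gives -1.928932; window check -1.4 ≤ -1.928932 < 0.2 is false → out
[2] lift (2,6): star map gives -0.485281; window check -1.4 ≤ -0.485281 < 0.2 is true → IN Λ
[3] lift (-1,-2): star map gives -0.171573; window check -1.4 ≤ -0.171573 < 0.2 is true → IN Λ
[4] lift (2,4): star map gives 0.343146; window check -1.4 ≤ 0.343146 < 0.2 is false → out
[5] lift (-4,8): star map gives -7.313708; window check -1.4 ≤ -7.313708 < 0.2 is false → out
[6] lift (-2,-5): star map gives 0.071068; window check -1.4 ≤ 0.071068 < 0.2 is true → IN Λ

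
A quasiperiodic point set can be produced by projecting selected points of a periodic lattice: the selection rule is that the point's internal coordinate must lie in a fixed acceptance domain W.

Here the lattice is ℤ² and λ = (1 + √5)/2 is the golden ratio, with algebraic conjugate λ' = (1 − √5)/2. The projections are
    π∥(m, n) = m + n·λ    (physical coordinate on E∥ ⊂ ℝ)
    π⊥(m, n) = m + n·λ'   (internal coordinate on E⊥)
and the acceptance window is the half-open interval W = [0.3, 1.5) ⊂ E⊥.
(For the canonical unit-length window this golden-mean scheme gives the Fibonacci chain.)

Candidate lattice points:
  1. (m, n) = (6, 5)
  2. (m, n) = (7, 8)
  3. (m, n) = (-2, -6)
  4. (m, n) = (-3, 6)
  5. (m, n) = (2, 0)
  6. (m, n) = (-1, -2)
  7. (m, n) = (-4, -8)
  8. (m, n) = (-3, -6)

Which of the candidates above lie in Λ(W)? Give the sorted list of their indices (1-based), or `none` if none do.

Compute λ' = (1−√5)/2 = -0.618034, so π⊥(m,n) = m -0.618034·n.
#1 (6,5): internal coord 6 + (5)·λ' = +2.909830; +2.909830 ∉ [0.3, 1.5) → out
#2 (7,8): internal coord 7 + (8)·λ' = +2.055728; +2.055728 ∉ [0.3, 1.5) → out
#3 (-2,-6): internal coord -2 + (-6)·λ' = +1.708204; +1.708204 ∉ [0.3, 1.5) → out
#4 (-3,6): internal coord -3 + (6)·λ' = -6.708204; -6.708204 ∉ [0.3, 1.5) → out
#5 (2,0): internal coord 2 + (0)·λ' = +2.000000; +2.000000 ∉ [0.3, 1.5) → out
#6 (-1,-2): internal coord -1 + (-2)·λ' = +0.236068; +0.236068 ∉ [0.3, 1.5) → out
#7 (-4,-8): internal coord -4 + (-8)·λ' = +0.944272; +0.944272 ∈ [0.3, 1.5) → IN Λ
#8 (-3,-6): internal coord -3 + (-6)·λ' = +0.708204; +0.708204 ∈ [0.3, 1.5) → IN Λ

7, 8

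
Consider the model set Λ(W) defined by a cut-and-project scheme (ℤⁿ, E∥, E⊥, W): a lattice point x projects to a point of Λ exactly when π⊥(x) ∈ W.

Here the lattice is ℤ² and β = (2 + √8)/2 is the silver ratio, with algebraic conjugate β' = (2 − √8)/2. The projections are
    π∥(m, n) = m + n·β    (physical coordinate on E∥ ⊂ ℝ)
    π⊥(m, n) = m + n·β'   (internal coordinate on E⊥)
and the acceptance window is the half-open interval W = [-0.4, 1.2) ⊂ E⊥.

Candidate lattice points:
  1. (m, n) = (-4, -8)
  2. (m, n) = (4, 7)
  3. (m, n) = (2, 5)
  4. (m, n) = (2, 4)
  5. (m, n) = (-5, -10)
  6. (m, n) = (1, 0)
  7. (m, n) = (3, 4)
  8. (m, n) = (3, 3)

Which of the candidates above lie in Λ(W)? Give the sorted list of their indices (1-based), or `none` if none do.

Compute β' = (2−√8)/2 = -0.4142, so π⊥(m,n) = m -0.4142·n.
[1] lift (-4,-8): star map gives -0.6863; window check -0.4 ≤ -0.6863 < 1.2 is false → out
[2] lift (4,7): star map gives 1.1005; window check -0.4 ≤ 1.1005 < 1.2 is true → IN Λ
[3] lift (2,5): star map gives -0.0711; window check -0.4 ≤ -0.0711 < 1.2 is true → IN Λ
[4] lift (2,4): star map gives 0.3431; window check -0.4 ≤ 0.3431 < 1.2 is true → IN Λ
[5] lift (-5,-10): star map gives -0.8579; window check -0.4 ≤ -0.8579 < 1.2 is false → out
[6] lift (1,0): star map gives 1.0000; window check -0.4 ≤ 1.0000 < 1.2 is true → IN Λ
[7] lift (3,4): star map gives 1.3431; window check -0.4 ≤ 1.3431 < 1.2 is false → out
[8] lift (3,3): star map gives 1.7574; window check -0.4 ≤ 1.7574 < 1.2 is false → out

2, 3, 4, 6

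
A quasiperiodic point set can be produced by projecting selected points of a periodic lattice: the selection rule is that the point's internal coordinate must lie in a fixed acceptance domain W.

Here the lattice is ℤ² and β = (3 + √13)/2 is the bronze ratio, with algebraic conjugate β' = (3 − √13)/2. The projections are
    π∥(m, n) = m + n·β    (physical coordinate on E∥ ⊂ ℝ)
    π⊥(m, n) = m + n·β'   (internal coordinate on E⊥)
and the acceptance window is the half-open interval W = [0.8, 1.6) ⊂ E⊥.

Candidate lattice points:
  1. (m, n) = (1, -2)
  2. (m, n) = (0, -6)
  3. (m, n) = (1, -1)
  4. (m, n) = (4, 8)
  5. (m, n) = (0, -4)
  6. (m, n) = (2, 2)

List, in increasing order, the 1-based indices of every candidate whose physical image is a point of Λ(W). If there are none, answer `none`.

Numerically β ≈ 3.30278 and β' = −1/β ≈ -0.30278.
#1 (1,-2): internal coord 1 + (-2)·β' = +1.60555; +1.60555 ∉ [0.8, 1.6) → out
#2 (0,-6): internal coord 0 + (-6)·β' = +1.81665; +1.81665 ∉ [0.8, 1.6) → out
#3 (1,-1): internal coord 1 + (-1)·β' = +1.30278; +1.30278 ∈ [0.8, 1.6) → IN Λ
#4 (4,8): internal coord 4 + (8)·β' = +1.57779; +1.57779 ∈ [0.8, 1.6) → IN Λ
#5 (0,-4): internal coord 0 + (-4)·β' = +1.21110; +1.21110 ∈ [0.8, 1.6) → IN Λ
#6 (2,2): internal coord 2 + (2)·β' = +1.39445; +1.39445 ∈ [0.8, 1.6) → IN Λ

3, 4, 5, 6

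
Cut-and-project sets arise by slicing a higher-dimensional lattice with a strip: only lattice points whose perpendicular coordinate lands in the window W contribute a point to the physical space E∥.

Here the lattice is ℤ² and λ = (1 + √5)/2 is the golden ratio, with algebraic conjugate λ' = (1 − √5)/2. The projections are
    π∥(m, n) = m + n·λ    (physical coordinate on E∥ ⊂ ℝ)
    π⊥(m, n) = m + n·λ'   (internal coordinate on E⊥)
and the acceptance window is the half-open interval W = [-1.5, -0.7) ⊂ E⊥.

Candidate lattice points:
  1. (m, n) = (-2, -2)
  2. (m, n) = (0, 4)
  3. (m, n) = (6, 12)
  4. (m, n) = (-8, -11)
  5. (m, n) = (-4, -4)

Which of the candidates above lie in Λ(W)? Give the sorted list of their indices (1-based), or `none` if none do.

1, 3, 4

λ' = (1−√5)/2 ≈ -0.61803.
candidate 1: (m,n)=(-2,-2) → π∥ = -2-2·λ ≈ -5.23607, π⊥ = -2-2·λ' ≈ -0.76393 ∈ [-1.5, -0.7) ⇒ IN Λ
candidate 2: (m,n)=(0,4) → π∥ = 0+4·λ ≈ 6.47214, π⊥ = 0+4·λ' ≈ -2.47214 ∉ [-1.5, -0.7) ⇒ out
candidate 3: (m,n)=(6,12) → π∥ = 6+12·λ ≈ 25.41641, π⊥ = 6+12·λ' ≈ -1.41641 ∈ [-1.5, -0.7) ⇒ IN Λ
candidate 4: (m,n)=(-8,-11) → π∥ = -8-11·λ ≈ -25.79837, π⊥ = -8-11·λ' ≈ -1.20163 ∈ [-1.5, -0.7) ⇒ IN Λ
candidate 5: (m,n)=(-4,-4) → π∥ = -4-4·λ ≈ -10.47214, π⊥ = -4-4·λ' ≈ -1.52786 ∉ [-1.5, -0.7) ⇒ out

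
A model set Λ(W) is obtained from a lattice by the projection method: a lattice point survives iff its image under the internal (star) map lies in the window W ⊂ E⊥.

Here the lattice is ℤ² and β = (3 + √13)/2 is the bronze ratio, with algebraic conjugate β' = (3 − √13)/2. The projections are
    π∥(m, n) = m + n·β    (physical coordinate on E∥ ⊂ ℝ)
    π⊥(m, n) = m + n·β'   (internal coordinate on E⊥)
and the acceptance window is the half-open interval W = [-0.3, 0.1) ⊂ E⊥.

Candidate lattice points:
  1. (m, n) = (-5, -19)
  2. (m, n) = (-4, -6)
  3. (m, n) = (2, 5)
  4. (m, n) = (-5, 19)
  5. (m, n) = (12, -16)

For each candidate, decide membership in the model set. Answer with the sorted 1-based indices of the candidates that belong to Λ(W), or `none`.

none

Compute β' = (3−√13)/2 = -0.3028, so π⊥(m,n) = m -0.3028·n.
[1] lift (-5,-19): star map gives 0.7527; window check -0.3 ≤ 0.7527 < 0.1 is false → out
[2] lift (-4,-6): star map gives -2.1833; window check -0.3 ≤ -2.1833 < 0.1 is false → out
[3] lift (2,5): star map gives 0.4861; window check -0.3 ≤ 0.4861 < 0.1 is false → out
[4] lift (-5,19): star map gives -10.7527; window check -0.3 ≤ -10.7527 < 0.1 is false → out
[5] lift (12,-16): star map gives 16.8444; window check -0.3 ≤ 16.8444 < 0.1 is false → out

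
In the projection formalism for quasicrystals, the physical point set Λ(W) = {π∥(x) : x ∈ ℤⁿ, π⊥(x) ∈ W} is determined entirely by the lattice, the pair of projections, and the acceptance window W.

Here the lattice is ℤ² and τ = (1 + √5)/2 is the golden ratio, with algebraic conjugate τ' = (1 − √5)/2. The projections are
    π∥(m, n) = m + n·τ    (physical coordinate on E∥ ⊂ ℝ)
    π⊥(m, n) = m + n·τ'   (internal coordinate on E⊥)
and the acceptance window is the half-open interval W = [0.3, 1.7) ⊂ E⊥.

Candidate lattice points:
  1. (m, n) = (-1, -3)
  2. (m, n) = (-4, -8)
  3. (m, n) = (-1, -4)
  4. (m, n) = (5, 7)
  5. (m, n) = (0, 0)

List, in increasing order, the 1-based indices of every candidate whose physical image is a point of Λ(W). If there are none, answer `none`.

1, 2, 3, 4

Numerically τ ≈ 1.6180 and τ' = −1/τ ≈ -0.6180.
[1] lift (-1,-3): star map gives 0.8541; window check 0.3 ≤ 0.8541 < 1.7 is true → IN Λ
[2] lift (-4,-8): star map gives 0.9443; window check 0.3 ≤ 0.9443 < 1.7 is true → IN Λ
[3] lift (-1,-4): star map gives 1.4721; window check 0.3 ≤ 1.4721 < 1.7 is true → IN Λ
[4] lift (5,7): star map gives 0.6738; window check 0.3 ≤ 0.6738 < 1.7 is true → IN Λ
[5] lift (0,0): star map gives 0.0000; window check 0.3 ≤ 0.0000 < 1.7 is false → out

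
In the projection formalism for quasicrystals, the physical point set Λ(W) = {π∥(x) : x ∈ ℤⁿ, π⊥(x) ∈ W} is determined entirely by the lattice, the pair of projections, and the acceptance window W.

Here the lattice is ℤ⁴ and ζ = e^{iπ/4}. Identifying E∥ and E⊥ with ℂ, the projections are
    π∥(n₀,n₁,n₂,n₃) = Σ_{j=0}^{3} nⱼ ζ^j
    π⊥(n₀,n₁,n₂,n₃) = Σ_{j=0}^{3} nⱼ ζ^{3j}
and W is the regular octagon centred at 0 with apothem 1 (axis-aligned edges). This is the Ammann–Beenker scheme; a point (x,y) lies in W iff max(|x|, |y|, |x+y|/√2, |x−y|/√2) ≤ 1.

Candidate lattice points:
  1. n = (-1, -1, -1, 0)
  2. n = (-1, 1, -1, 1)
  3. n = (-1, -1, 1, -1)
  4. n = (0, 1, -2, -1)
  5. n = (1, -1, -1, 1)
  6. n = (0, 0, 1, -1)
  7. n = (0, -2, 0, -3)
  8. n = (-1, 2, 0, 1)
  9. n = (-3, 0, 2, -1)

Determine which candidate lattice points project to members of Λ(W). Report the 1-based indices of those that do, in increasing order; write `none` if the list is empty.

π⊥(n) = n₀ + n₁ζ³ + n₂ζ⁶ + n₃ζ⁹ where ζ = e^{iπ/4}.
candidate 1: n = (-1, -1, -1, 0) → π⊥ ≈ (-0.2929, +0.2929); max(|x|,|y|,|x±y|/√2) = 0.4142 ≤ 1 ⇒ ∈ W
candidate 2: n = (-1, 1, -1, 1) → π⊥ ≈ (-1.0000, +2.4142); max(|x|,|y|,|x±y|/√2) = 2.4142 > 1 ⇒ ∉ W
candidate 3: n = (-1, -1, 1, -1) → π⊥ ≈ (-1.0000, -2.4142); max(|x|,|y|,|x±y|/√2) = 2.4142 > 1 ⇒ ∉ W
candidate 4: n = (0, 1, -2, -1) → π⊥ ≈ (-1.4142, +2.0000); max(|x|,|y|,|x±y|/√2) = 2.4142 > 1 ⇒ ∉ W
candidate 5: n = (1, -1, -1, 1) → π⊥ ≈ (+2.4142, +1.0000); max(|x|,|y|,|x±y|/√2) = 2.4142 > 1 ⇒ ∉ W
candidate 6: n = (0, 0, 1, -1) → π⊥ ≈ (-0.7071, -1.7071); max(|x|,|y|,|x±y|/√2) = 1.7071 > 1 ⇒ ∉ W
candidate 7: n = (0, -2, 0, -3) → π⊥ ≈ (-0.7071, -3.5355); max(|x|,|y|,|x±y|/√2) = 3.5355 > 1 ⇒ ∉ W
candidate 8: n = (-1, 2, 0, 1) → π⊥ ≈ (-1.7071, +2.1213); max(|x|,|y|,|x±y|/√2) = 2.7071 > 1 ⇒ ∉ W
candidate 9: n = (-3, 0, 2, -1) → π⊥ ≈ (-3.7071, -2.7071); max(|x|,|y|,|x±y|/√2) = 4.5355 > 1 ⇒ ∉ W

1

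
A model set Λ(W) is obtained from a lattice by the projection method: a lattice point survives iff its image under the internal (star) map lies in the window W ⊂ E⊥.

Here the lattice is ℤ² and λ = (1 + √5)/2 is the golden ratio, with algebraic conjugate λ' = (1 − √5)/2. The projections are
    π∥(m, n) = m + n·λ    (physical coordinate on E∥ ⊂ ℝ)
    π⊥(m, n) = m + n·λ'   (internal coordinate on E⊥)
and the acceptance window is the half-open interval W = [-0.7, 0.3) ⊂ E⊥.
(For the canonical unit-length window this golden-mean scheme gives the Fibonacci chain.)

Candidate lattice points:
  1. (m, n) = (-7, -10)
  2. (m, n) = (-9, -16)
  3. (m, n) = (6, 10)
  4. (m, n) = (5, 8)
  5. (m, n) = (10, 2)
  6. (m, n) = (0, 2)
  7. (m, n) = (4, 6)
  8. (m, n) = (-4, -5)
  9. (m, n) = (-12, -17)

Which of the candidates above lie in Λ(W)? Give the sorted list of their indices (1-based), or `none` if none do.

3, 4, 7

Numerically λ ≈ 1.618034 and λ' = −1/λ ≈ -0.618034.
[1] lift (-7,-10): star map gives -0.819660; window check -0.7 ≤ -0.819660 < 0.3 is false → out
[2] lift (-9,-16): star map gives 0.888544; window check -0.7 ≤ 0.888544 < 0.3 is false → out
[3] lift (6,10): star map gives -0.180340; window check -0.7 ≤ -0.180340 < 0.3 is true → IN Λ
[4] lift (5,8): star map gives 0.055728; window check -0.7 ≤ 0.055728 < 0.3 is true → IN Λ
[5] lift (10,2): star map gives 8.763932; window check -0.7 ≤ 8.763932 < 0.3 is false → out
[6] lift (0,2): star map gives -1.236068; window check -0.7 ≤ -1.236068 < 0.3 is false → out
[7] lift (4,6): star map gives 0.291796; window check -0.7 ≤ 0.291796 < 0.3 is true → IN Λ
[8] lift (-4,-5): star map gives -0.909830; window check -0.7 ≤ -0.909830 < 0.3 is false → out
[9] lift (-12,-17): star map gives -1.493422; window check -0.7 ≤ -1.493422 < 0.3 is false → out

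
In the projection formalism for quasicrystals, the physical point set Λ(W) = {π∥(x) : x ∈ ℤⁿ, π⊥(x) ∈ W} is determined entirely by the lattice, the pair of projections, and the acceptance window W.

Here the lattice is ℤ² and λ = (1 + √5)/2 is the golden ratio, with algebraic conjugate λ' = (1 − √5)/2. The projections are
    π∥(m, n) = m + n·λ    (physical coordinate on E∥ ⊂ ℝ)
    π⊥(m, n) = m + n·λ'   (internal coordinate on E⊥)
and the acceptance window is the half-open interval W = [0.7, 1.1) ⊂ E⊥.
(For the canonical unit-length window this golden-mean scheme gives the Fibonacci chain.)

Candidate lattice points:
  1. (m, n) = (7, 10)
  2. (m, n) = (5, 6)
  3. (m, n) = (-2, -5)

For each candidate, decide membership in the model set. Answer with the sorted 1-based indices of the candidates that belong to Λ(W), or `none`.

λ' = (1−√5)/2 ≈ -0.61803.
candidate 1: (m,n)=(7,10) → π∥ = 7+10·λ ≈ 23.18034, π⊥ = 7+10·λ' ≈ 0.81966 ∈ [0.7, 1.1) ⇒ IN Λ
candidate 2: (m,n)=(5,6) → π∥ = 5+6·λ ≈ 14.70820, π⊥ = 5+6·λ' ≈ 1.29180 ∉ [0.7, 1.1) ⇒ out
candidate 3: (m,n)=(-2,-5) → π∥ = -2-5·λ ≈ -10.09017, π⊥ = -2-5·λ' ≈ 1.09017 ∈ [0.7, 1.1) ⇒ IN Λ

1, 3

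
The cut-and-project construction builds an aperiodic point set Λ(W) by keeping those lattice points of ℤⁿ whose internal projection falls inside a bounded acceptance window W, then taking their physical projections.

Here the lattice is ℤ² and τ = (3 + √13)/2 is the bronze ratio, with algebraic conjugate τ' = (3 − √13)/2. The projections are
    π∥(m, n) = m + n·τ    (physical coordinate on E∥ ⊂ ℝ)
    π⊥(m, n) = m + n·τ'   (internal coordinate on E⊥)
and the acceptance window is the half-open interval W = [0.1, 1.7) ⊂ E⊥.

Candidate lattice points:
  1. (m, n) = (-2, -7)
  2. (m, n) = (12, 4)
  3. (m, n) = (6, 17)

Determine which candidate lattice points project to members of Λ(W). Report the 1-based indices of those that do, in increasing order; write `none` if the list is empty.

1, 3

τ' = (3−√13)/2 ≈ -0.302776.
candidate 1: (m,n)=(-2,-7) → π∥ = -2-7·τ ≈ -25.119429, π⊥ = -2-7·τ' ≈ 0.119429 ∈ [0.1, 1.7) ⇒ IN Λ
candidate 2: (m,n)=(12,4) → π∥ = 12+4·τ ≈ 25.211103, π⊥ = 12+4·τ' ≈ 10.788897 ∉ [0.1, 1.7) ⇒ out
candidate 3: (m,n)=(6,17) → π∥ = 6+17·τ ≈ 62.147186, π⊥ = 6+17·τ' ≈ 0.852814 ∈ [0.1, 1.7) ⇒ IN Λ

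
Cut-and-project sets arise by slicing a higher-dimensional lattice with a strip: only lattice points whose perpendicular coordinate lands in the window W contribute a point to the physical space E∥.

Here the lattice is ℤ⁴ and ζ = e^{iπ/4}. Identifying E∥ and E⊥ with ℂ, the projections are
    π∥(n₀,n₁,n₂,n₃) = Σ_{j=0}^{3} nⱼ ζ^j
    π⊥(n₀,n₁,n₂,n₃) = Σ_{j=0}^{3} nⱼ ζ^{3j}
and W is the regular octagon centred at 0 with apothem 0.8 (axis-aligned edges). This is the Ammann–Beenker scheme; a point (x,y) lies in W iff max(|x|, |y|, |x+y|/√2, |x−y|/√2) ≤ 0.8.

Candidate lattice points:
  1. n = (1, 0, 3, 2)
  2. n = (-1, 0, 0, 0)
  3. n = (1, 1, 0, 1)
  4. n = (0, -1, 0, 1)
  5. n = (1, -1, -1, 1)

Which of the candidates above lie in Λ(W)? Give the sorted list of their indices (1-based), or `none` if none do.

π⊥(n) = n₀ + n₁ζ³ + n₂ζ⁶ + n₃ζ⁹ where ζ = e^{iπ/4}.
candidate 1: n = (1, 0, 3, 2) → π⊥ ≈ (+2.414214, -1.585786); max(|x|,|y|,|x±y|/√2) = 2.828427 > 0.8 ⇒ ∉ W
candidate 2: n = (-1, 0, 0, 0) → π⊥ ≈ (-1.000000, +0.000000); max(|x|,|y|,|x±y|/√2) = 1.000000 > 0.8 ⇒ ∉ W
candidate 3: n = (1, 1, 0, 1) → π⊥ ≈ (+1.000000, +1.414214); max(|x|,|y|,|x±y|/√2) = 1.707107 > 0.8 ⇒ ∉ W
candidate 4: n = (0, -1, 0, 1) → π⊥ ≈ (+1.414214, +0.000000); max(|x|,|y|,|x±y|/√2) = 1.414214 > 0.8 ⇒ ∉ W
candidate 5: n = (1, -1, -1, 1) → π⊥ ≈ (+2.414214, +1.000000); max(|x|,|y|,|x±y|/√2) = 2.414214 > 0.8 ⇒ ∉ W

none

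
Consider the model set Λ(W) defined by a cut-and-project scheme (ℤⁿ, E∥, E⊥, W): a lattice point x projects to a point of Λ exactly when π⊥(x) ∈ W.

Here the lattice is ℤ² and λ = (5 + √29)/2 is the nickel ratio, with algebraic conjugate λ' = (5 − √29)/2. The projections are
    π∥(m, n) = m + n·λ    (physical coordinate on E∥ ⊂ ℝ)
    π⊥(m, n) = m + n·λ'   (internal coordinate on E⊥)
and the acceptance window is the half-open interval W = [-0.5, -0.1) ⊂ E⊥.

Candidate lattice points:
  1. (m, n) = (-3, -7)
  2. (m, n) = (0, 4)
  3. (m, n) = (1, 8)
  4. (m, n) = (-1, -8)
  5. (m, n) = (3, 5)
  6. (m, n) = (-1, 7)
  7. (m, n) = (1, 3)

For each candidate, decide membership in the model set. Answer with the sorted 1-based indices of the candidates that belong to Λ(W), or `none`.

λ' = (5−√29)/2 ≈ -0.1926.
candidate 1: (m,n)=(-3,-7) → π∥ = -3-7·λ ≈ -39.3481, π⊥ = -3-7·λ' ≈ -1.6519 ∉ [-0.5, -0.1) ⇒ out
candidate 2: (m,n)=(0,4) → π∥ = 0+4·λ ≈ 20.7703, π⊥ = 0+4·λ' ≈ -0.7703 ∉ [-0.5, -0.1) ⇒ out
candidate 3: (m,n)=(1,8) → π∥ = 1+8·λ ≈ 42.5407, π⊥ = 1+8·λ' ≈ -0.5407 ∉ [-0.5, -0.1) ⇒ out
candidate 4: (m,n)=(-1,-8) → π∥ = -1-8·λ ≈ -42.5407, π⊥ = -1-8·λ' ≈ 0.5407 ∉ [-0.5, -0.1) ⇒ out
candidate 5: (m,n)=(3,5) → π∥ = 3+5·λ ≈ 28.9629, π⊥ = 3+5·λ' ≈ 2.0371 ∉ [-0.5, -0.1) ⇒ out
candidate 6: (m,n)=(-1,7) → π∥ = -1+7·λ ≈ 35.3481, π⊥ = -1+7·λ' ≈ -2.3481 ∉ [-0.5, -0.1) ⇒ out
candidate 7: (m,n)=(1,3) → π∥ = 1+3·λ ≈ 16.5777, π⊥ = 1+3·λ' ≈ 0.4223 ∉ [-0.5, -0.1) ⇒ out

none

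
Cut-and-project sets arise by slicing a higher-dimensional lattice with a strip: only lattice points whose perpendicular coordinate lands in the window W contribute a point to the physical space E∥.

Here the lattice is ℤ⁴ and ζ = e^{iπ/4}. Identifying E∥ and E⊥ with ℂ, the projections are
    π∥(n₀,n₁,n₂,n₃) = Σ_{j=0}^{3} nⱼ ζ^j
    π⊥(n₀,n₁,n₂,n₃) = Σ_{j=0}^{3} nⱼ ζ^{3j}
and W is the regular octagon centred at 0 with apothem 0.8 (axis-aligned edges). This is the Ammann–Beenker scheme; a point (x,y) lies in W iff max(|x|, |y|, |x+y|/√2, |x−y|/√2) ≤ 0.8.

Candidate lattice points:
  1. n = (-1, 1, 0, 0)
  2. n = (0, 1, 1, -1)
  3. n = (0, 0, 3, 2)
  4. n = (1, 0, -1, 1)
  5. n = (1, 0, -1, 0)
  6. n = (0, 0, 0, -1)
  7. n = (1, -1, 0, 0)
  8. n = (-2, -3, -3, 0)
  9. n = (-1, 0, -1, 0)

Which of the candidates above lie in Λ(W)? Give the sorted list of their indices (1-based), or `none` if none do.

none

Internal map: ζ^{3j} for j=0..3 gives (1,0), (−√2/2,√2/2), (0,−1), (√2/2,√2/2).
#1 (-1, 1, 0, 0): internal (-1.7071, 0.7071); octagon support 1.7071 vs apothem 0.8 → ∉ W
#2 (0, 1, 1, -1): internal (-1.4142, -1.0000); octagon support 1.7071 vs apothem 0.8 → ∉ W
#3 (0, 0, 3, 2): internal (1.4142, -1.5858); octagon support 2.1213 vs apothem 0.8 → ∉ W
#4 (1, 0, -1, 1): internal (1.7071, 1.7071); octagon support 2.4142 vs apothem 0.8 → ∉ W
#5 (1, 0, -1, 0): internal (1.0000, 1.0000); octagon support 1.4142 vs apothem 0.8 → ∉ W
#6 (0, 0, 0, -1): internal (-0.7071, -0.7071); octagon support 1.0000 vs apothem 0.8 → ∉ W
#7 (1, -1, 0, 0): internal (1.7071, -0.7071); octagon support 1.7071 vs apothem 0.8 → ∉ W
#8 (-2, -3, -3, 0): internal (0.1213, 0.8787); octagon support 0.8787 vs apothem 0.8 → ∉ W
#9 (-1, 0, -1, 0): internal (-1.0000, 1.0000); octagon support 1.4142 vs apothem 0.8 → ∉ W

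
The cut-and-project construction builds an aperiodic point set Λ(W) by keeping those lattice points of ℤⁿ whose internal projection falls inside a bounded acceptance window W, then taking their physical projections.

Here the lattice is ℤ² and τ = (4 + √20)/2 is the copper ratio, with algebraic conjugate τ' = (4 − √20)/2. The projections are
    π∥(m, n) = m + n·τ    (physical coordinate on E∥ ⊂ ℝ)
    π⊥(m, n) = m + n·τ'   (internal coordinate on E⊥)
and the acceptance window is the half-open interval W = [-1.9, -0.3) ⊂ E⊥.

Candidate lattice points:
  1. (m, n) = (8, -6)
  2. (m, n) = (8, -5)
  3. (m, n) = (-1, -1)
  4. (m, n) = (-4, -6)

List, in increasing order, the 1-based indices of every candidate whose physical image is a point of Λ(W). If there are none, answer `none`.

3

τ' = (4−√20)/2 ≈ -0.2361.
[1] lift (8,-6): star map gives 9.4164; window check -1.9 ≤ 9.4164 < -0.3 is false → out
[2] lift (8,-5): star map gives 9.1803; window check -1.9 ≤ 9.1803 < -0.3 is false → out
[3] lift (-1,-1): star map gives -0.7639; window check -1.9 ≤ -0.7639 < -0.3 is true → IN Λ
[4] lift (-4,-6): star map gives -2.5836; window check -1.9 ≤ -2.5836 < -0.3 is false → out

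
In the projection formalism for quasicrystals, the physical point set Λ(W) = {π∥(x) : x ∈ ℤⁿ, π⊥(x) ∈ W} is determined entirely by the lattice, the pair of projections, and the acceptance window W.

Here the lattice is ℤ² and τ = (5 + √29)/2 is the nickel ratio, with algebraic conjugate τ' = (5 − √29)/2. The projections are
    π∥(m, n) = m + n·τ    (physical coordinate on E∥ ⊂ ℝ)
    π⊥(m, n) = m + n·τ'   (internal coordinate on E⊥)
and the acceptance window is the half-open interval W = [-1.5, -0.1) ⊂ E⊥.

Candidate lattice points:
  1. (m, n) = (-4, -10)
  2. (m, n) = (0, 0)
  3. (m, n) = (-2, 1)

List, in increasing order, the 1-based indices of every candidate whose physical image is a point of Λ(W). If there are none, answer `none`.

none

Compute τ' = (5−√29)/2 = -0.1926, so π⊥(m,n) = m -0.1926·n.
[1] lift (-4,-10): star map gives -2.0742; window check -1.5 ≤ -2.0742 < -0.1 is false → out
[2] lift (0,0): star map gives 0.0000; window check -1.5 ≤ 0.0000 < -0.1 is false → out
[3] lift (-2,1): star map gives -2.1926; window check -1.5 ≤ -2.1926 < -0.1 is false → out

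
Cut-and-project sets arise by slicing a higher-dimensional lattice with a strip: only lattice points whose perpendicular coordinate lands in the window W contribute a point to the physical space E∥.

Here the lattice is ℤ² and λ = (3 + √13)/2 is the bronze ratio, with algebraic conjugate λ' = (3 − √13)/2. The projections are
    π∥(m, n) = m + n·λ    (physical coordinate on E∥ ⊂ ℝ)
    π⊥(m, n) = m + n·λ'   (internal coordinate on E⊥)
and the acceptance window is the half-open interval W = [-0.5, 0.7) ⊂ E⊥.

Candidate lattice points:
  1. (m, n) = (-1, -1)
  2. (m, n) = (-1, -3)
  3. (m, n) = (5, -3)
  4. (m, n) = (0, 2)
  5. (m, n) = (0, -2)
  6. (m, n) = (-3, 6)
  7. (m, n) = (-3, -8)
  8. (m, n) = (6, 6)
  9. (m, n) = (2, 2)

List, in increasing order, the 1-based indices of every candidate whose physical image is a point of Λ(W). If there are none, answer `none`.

λ' = (3−√13)/2 ≈ -0.30278.
candidate 1: (m,n)=(-1,-1) → π∥ = -1-1·λ ≈ -4.30278, π⊥ = -1-1·λ' ≈ -0.69722 ∉ [-0.5, 0.7) ⇒ out
candidate 2: (m,n)=(-1,-3) → π∥ = -1-3·λ ≈ -10.90833, π⊥ = -1-3·λ' ≈ -0.09167 ∈ [-0.5, 0.7) ⇒ IN Λ
candidate 3: (m,n)=(5,-3) → π∥ = 5-3·λ ≈ -4.90833, π⊥ = 5-3·λ' ≈ 5.90833 ∉ [-0.5, 0.7) ⇒ out
candidate 4: (m,n)=(0,2) → π∥ = 0+2·λ ≈ 6.60555, π⊥ = 0+2·λ' ≈ -0.60555 ∉ [-0.5, 0.7) ⇒ out
candidate 5: (m,n)=(0,-2) → π∥ = 0-2·λ ≈ -6.60555, π⊥ = 0-2·λ' ≈ 0.60555 ∈ [-0.5, 0.7) ⇒ IN Λ
candidate 6: (m,n)=(-3,6) → π∥ = -3+6·λ ≈ 16.81665, π⊥ = -3+6·λ' ≈ -4.81665 ∉ [-0.5, 0.7) ⇒ out
candidate 7: (m,n)=(-3,-8) → π∥ = -3-8·λ ≈ -29.42221, π⊥ = -3-8·λ' ≈ -0.57779 ∉ [-0.5, 0.7) ⇒ out
candidate 8: (m,n)=(6,6) → π∥ = 6+6·λ ≈ 25.81665, π⊥ = 6+6·λ' ≈ 4.18335 ∉ [-0.5, 0.7) ⇒ out
candidate 9: (m,n)=(2,2) → π∥ = 2+2·λ ≈ 8.60555, π⊥ = 2+2·λ' ≈ 1.39445 ∉ [-0.5, 0.7) ⇒ out

2, 5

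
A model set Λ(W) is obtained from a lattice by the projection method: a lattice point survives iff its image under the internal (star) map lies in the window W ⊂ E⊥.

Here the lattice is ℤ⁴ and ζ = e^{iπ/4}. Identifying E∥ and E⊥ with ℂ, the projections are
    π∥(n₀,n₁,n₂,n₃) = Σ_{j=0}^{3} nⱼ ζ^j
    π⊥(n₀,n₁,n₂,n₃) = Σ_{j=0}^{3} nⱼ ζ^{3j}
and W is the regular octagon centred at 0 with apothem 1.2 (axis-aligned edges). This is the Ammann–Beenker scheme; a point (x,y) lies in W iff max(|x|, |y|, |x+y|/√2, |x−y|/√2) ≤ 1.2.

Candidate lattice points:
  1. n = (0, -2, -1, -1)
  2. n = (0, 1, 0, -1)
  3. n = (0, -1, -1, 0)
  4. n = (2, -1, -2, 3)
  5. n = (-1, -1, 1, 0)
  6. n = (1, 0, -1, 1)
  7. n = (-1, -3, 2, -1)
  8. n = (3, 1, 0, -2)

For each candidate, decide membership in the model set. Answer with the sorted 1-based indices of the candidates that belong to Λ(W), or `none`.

π⊥(n) = n₀ + n₁ζ³ + n₂ζ⁶ + n₃ζ⁹ where ζ = e^{iπ/4}.
candidate 1: n = (0, -2, -1, -1) → π⊥ ≈ (+0.7071, -1.1213); max(|x|,|y|,|x±y|/√2) = 1.2929 > 1.2 ⇒ ∉ W
candidate 2: n = (0, 1, 0, -1) → π⊥ ≈ (-1.4142, +0.0000); max(|x|,|y|,|x±y|/√2) = 1.4142 > 1.2 ⇒ ∉ W
candidate 3: n = (0, -1, -1, 0) → π⊥ ≈ (+0.7071, +0.2929); max(|x|,|y|,|x±y|/√2) = 0.7071 ≤ 1.2 ⇒ ∈ W
candidate 4: n = (2, -1, -2, 3) → π⊥ ≈ (+4.8284, +3.4142); max(|x|,|y|,|x±y|/√2) = 5.8284 > 1.2 ⇒ ∉ W
candidate 5: n = (-1, -1, 1, 0) → π⊥ ≈ (-0.2929, -1.7071); max(|x|,|y|,|x±y|/√2) = 1.7071 > 1.2 ⇒ ∉ W
candidate 6: n = (1, 0, -1, 1) → π⊥ ≈ (+1.7071, +1.7071); max(|x|,|y|,|x±y|/√2) = 2.4142 > 1.2 ⇒ ∉ W
candidate 7: n = (-1, -3, 2, -1) → π⊥ ≈ (+0.4142, -4.8284); max(|x|,|y|,|x±y|/√2) = 4.8284 > 1.2 ⇒ ∉ W
candidate 8: n = (3, 1, 0, -2) → π⊥ ≈ (+0.8787, -0.7071); max(|x|,|y|,|x±y|/√2) = 1.1213 ≤ 1.2 ⇒ ∈ W

3, 8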